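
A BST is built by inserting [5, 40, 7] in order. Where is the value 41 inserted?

Starting tree (level order): [5, None, 40, 7]
Insertion path: 5 -> 40
Result: insert 41 as right child of 40
Final tree (level order): [5, None, 40, 7, 41]


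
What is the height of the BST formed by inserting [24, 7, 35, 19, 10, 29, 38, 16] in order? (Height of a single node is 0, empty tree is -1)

Insertion order: [24, 7, 35, 19, 10, 29, 38, 16]
Tree (level-order array): [24, 7, 35, None, 19, 29, 38, 10, None, None, None, None, None, None, 16]
Compute height bottom-up (empty subtree = -1):
  height(16) = 1 + max(-1, -1) = 0
  height(10) = 1 + max(-1, 0) = 1
  height(19) = 1 + max(1, -1) = 2
  height(7) = 1 + max(-1, 2) = 3
  height(29) = 1 + max(-1, -1) = 0
  height(38) = 1 + max(-1, -1) = 0
  height(35) = 1 + max(0, 0) = 1
  height(24) = 1 + max(3, 1) = 4
Height = 4


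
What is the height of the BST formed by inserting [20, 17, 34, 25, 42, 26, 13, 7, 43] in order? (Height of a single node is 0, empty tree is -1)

Insertion order: [20, 17, 34, 25, 42, 26, 13, 7, 43]
Tree (level-order array): [20, 17, 34, 13, None, 25, 42, 7, None, None, 26, None, 43]
Compute height bottom-up (empty subtree = -1):
  height(7) = 1 + max(-1, -1) = 0
  height(13) = 1 + max(0, -1) = 1
  height(17) = 1 + max(1, -1) = 2
  height(26) = 1 + max(-1, -1) = 0
  height(25) = 1 + max(-1, 0) = 1
  height(43) = 1 + max(-1, -1) = 0
  height(42) = 1 + max(-1, 0) = 1
  height(34) = 1 + max(1, 1) = 2
  height(20) = 1 + max(2, 2) = 3
Height = 3


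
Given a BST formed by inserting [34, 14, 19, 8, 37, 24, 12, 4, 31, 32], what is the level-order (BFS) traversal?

Tree insertion order: [34, 14, 19, 8, 37, 24, 12, 4, 31, 32]
Tree (level-order array): [34, 14, 37, 8, 19, None, None, 4, 12, None, 24, None, None, None, None, None, 31, None, 32]
BFS from the root, enqueuing left then right child of each popped node:
  queue [34] -> pop 34, enqueue [14, 37], visited so far: [34]
  queue [14, 37] -> pop 14, enqueue [8, 19], visited so far: [34, 14]
  queue [37, 8, 19] -> pop 37, enqueue [none], visited so far: [34, 14, 37]
  queue [8, 19] -> pop 8, enqueue [4, 12], visited so far: [34, 14, 37, 8]
  queue [19, 4, 12] -> pop 19, enqueue [24], visited so far: [34, 14, 37, 8, 19]
  queue [4, 12, 24] -> pop 4, enqueue [none], visited so far: [34, 14, 37, 8, 19, 4]
  queue [12, 24] -> pop 12, enqueue [none], visited so far: [34, 14, 37, 8, 19, 4, 12]
  queue [24] -> pop 24, enqueue [31], visited so far: [34, 14, 37, 8, 19, 4, 12, 24]
  queue [31] -> pop 31, enqueue [32], visited so far: [34, 14, 37, 8, 19, 4, 12, 24, 31]
  queue [32] -> pop 32, enqueue [none], visited so far: [34, 14, 37, 8, 19, 4, 12, 24, 31, 32]
Result: [34, 14, 37, 8, 19, 4, 12, 24, 31, 32]


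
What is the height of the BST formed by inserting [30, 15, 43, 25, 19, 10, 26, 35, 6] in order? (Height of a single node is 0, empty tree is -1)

Insertion order: [30, 15, 43, 25, 19, 10, 26, 35, 6]
Tree (level-order array): [30, 15, 43, 10, 25, 35, None, 6, None, 19, 26]
Compute height bottom-up (empty subtree = -1):
  height(6) = 1 + max(-1, -1) = 0
  height(10) = 1 + max(0, -1) = 1
  height(19) = 1 + max(-1, -1) = 0
  height(26) = 1 + max(-1, -1) = 0
  height(25) = 1 + max(0, 0) = 1
  height(15) = 1 + max(1, 1) = 2
  height(35) = 1 + max(-1, -1) = 0
  height(43) = 1 + max(0, -1) = 1
  height(30) = 1 + max(2, 1) = 3
Height = 3


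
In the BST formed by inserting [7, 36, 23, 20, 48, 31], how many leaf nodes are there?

Tree built from: [7, 36, 23, 20, 48, 31]
Tree (level-order array): [7, None, 36, 23, 48, 20, 31]
Rule: A leaf has 0 children.
Per-node child counts:
  node 7: 1 child(ren)
  node 36: 2 child(ren)
  node 23: 2 child(ren)
  node 20: 0 child(ren)
  node 31: 0 child(ren)
  node 48: 0 child(ren)
Matching nodes: [20, 31, 48]
Count of leaf nodes: 3


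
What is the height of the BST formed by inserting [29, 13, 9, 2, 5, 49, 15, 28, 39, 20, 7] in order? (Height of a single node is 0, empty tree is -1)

Insertion order: [29, 13, 9, 2, 5, 49, 15, 28, 39, 20, 7]
Tree (level-order array): [29, 13, 49, 9, 15, 39, None, 2, None, None, 28, None, None, None, 5, 20, None, None, 7]
Compute height bottom-up (empty subtree = -1):
  height(7) = 1 + max(-1, -1) = 0
  height(5) = 1 + max(-1, 0) = 1
  height(2) = 1 + max(-1, 1) = 2
  height(9) = 1 + max(2, -1) = 3
  height(20) = 1 + max(-1, -1) = 0
  height(28) = 1 + max(0, -1) = 1
  height(15) = 1 + max(-1, 1) = 2
  height(13) = 1 + max(3, 2) = 4
  height(39) = 1 + max(-1, -1) = 0
  height(49) = 1 + max(0, -1) = 1
  height(29) = 1 + max(4, 1) = 5
Height = 5


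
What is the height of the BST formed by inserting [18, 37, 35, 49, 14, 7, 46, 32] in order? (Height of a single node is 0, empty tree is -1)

Insertion order: [18, 37, 35, 49, 14, 7, 46, 32]
Tree (level-order array): [18, 14, 37, 7, None, 35, 49, None, None, 32, None, 46]
Compute height bottom-up (empty subtree = -1):
  height(7) = 1 + max(-1, -1) = 0
  height(14) = 1 + max(0, -1) = 1
  height(32) = 1 + max(-1, -1) = 0
  height(35) = 1 + max(0, -1) = 1
  height(46) = 1 + max(-1, -1) = 0
  height(49) = 1 + max(0, -1) = 1
  height(37) = 1 + max(1, 1) = 2
  height(18) = 1 + max(1, 2) = 3
Height = 3


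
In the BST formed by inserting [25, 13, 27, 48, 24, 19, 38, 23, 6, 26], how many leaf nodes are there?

Tree built from: [25, 13, 27, 48, 24, 19, 38, 23, 6, 26]
Tree (level-order array): [25, 13, 27, 6, 24, 26, 48, None, None, 19, None, None, None, 38, None, None, 23]
Rule: A leaf has 0 children.
Per-node child counts:
  node 25: 2 child(ren)
  node 13: 2 child(ren)
  node 6: 0 child(ren)
  node 24: 1 child(ren)
  node 19: 1 child(ren)
  node 23: 0 child(ren)
  node 27: 2 child(ren)
  node 26: 0 child(ren)
  node 48: 1 child(ren)
  node 38: 0 child(ren)
Matching nodes: [6, 23, 26, 38]
Count of leaf nodes: 4


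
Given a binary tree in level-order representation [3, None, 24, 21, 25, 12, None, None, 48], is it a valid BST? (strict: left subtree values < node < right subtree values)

Level-order array: [3, None, 24, 21, 25, 12, None, None, 48]
Validate using subtree bounds (lo, hi): at each node, require lo < value < hi,
then recurse left with hi=value and right with lo=value.
Preorder trace (stopping at first violation):
  at node 3 with bounds (-inf, +inf): OK
  at node 24 with bounds (3, +inf): OK
  at node 21 with bounds (3, 24): OK
  at node 12 with bounds (3, 21): OK
  at node 25 with bounds (24, +inf): OK
  at node 48 with bounds (25, +inf): OK
No violation found at any node.
Result: Valid BST


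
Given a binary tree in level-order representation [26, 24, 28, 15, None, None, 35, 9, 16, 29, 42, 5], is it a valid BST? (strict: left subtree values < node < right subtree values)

Level-order array: [26, 24, 28, 15, None, None, 35, 9, 16, 29, 42, 5]
Validate using subtree bounds (lo, hi): at each node, require lo < value < hi,
then recurse left with hi=value and right with lo=value.
Preorder trace (stopping at first violation):
  at node 26 with bounds (-inf, +inf): OK
  at node 24 with bounds (-inf, 26): OK
  at node 15 with bounds (-inf, 24): OK
  at node 9 with bounds (-inf, 15): OK
  at node 5 with bounds (-inf, 9): OK
  at node 16 with bounds (15, 24): OK
  at node 28 with bounds (26, +inf): OK
  at node 35 with bounds (28, +inf): OK
  at node 29 with bounds (28, 35): OK
  at node 42 with bounds (35, +inf): OK
No violation found at any node.
Result: Valid BST


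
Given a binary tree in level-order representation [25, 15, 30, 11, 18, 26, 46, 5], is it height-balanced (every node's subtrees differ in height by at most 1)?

Tree (level-order array): [25, 15, 30, 11, 18, 26, 46, 5]
Definition: a tree is height-balanced if, at every node, |h(left) - h(right)| <= 1 (empty subtree has height -1).
Bottom-up per-node check:
  node 5: h_left=-1, h_right=-1, diff=0 [OK], height=0
  node 11: h_left=0, h_right=-1, diff=1 [OK], height=1
  node 18: h_left=-1, h_right=-1, diff=0 [OK], height=0
  node 15: h_left=1, h_right=0, diff=1 [OK], height=2
  node 26: h_left=-1, h_right=-1, diff=0 [OK], height=0
  node 46: h_left=-1, h_right=-1, diff=0 [OK], height=0
  node 30: h_left=0, h_right=0, diff=0 [OK], height=1
  node 25: h_left=2, h_right=1, diff=1 [OK], height=3
All nodes satisfy the balance condition.
Result: Balanced


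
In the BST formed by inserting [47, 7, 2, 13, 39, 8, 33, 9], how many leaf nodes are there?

Tree built from: [47, 7, 2, 13, 39, 8, 33, 9]
Tree (level-order array): [47, 7, None, 2, 13, None, None, 8, 39, None, 9, 33]
Rule: A leaf has 0 children.
Per-node child counts:
  node 47: 1 child(ren)
  node 7: 2 child(ren)
  node 2: 0 child(ren)
  node 13: 2 child(ren)
  node 8: 1 child(ren)
  node 9: 0 child(ren)
  node 39: 1 child(ren)
  node 33: 0 child(ren)
Matching nodes: [2, 9, 33]
Count of leaf nodes: 3


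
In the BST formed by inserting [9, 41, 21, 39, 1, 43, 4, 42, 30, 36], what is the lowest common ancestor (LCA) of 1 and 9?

Tree insertion order: [9, 41, 21, 39, 1, 43, 4, 42, 30, 36]
Tree (level-order array): [9, 1, 41, None, 4, 21, 43, None, None, None, 39, 42, None, 30, None, None, None, None, 36]
In a BST, the LCA of p=1, q=9 is the first node v on the
root-to-leaf path with p <= v <= q (go left if both < v, right if both > v).
Walk from root:
  at 9: 1 <= 9 <= 9, this is the LCA
LCA = 9


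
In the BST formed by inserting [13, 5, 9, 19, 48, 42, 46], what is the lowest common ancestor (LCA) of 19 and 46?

Tree insertion order: [13, 5, 9, 19, 48, 42, 46]
Tree (level-order array): [13, 5, 19, None, 9, None, 48, None, None, 42, None, None, 46]
In a BST, the LCA of p=19, q=46 is the first node v on the
root-to-leaf path with p <= v <= q (go left if both < v, right if both > v).
Walk from root:
  at 13: both 19 and 46 > 13, go right
  at 19: 19 <= 19 <= 46, this is the LCA
LCA = 19


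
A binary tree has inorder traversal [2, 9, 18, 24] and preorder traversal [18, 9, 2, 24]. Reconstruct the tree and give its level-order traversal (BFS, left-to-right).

Inorder:  [2, 9, 18, 24]
Preorder: [18, 9, 2, 24]
Algorithm: preorder visits root first, so consume preorder in order;
for each root, split the current inorder slice at that value into
left-subtree inorder and right-subtree inorder, then recurse.
Recursive splits:
  root=18; inorder splits into left=[2, 9], right=[24]
  root=9; inorder splits into left=[2], right=[]
  root=2; inorder splits into left=[], right=[]
  root=24; inorder splits into left=[], right=[]
Reconstructed level-order: [18, 9, 24, 2]


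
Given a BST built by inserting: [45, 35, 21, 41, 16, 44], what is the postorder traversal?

Tree insertion order: [45, 35, 21, 41, 16, 44]
Tree (level-order array): [45, 35, None, 21, 41, 16, None, None, 44]
Postorder traversal: [16, 21, 44, 41, 35, 45]


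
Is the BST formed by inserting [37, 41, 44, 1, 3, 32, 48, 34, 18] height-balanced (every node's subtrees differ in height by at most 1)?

Tree (level-order array): [37, 1, 41, None, 3, None, 44, None, 32, None, 48, 18, 34]
Definition: a tree is height-balanced if, at every node, |h(left) - h(right)| <= 1 (empty subtree has height -1).
Bottom-up per-node check:
  node 18: h_left=-1, h_right=-1, diff=0 [OK], height=0
  node 34: h_left=-1, h_right=-1, diff=0 [OK], height=0
  node 32: h_left=0, h_right=0, diff=0 [OK], height=1
  node 3: h_left=-1, h_right=1, diff=2 [FAIL (|-1-1|=2 > 1)], height=2
  node 1: h_left=-1, h_right=2, diff=3 [FAIL (|-1-2|=3 > 1)], height=3
  node 48: h_left=-1, h_right=-1, diff=0 [OK], height=0
  node 44: h_left=-1, h_right=0, diff=1 [OK], height=1
  node 41: h_left=-1, h_right=1, diff=2 [FAIL (|-1-1|=2 > 1)], height=2
  node 37: h_left=3, h_right=2, diff=1 [OK], height=4
Node 3 violates the condition: |-1 - 1| = 2 > 1.
Result: Not balanced


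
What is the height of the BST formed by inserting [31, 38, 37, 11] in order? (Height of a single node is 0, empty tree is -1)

Insertion order: [31, 38, 37, 11]
Tree (level-order array): [31, 11, 38, None, None, 37]
Compute height bottom-up (empty subtree = -1):
  height(11) = 1 + max(-1, -1) = 0
  height(37) = 1 + max(-1, -1) = 0
  height(38) = 1 + max(0, -1) = 1
  height(31) = 1 + max(0, 1) = 2
Height = 2


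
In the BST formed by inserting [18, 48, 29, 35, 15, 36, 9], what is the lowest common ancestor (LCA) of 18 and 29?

Tree insertion order: [18, 48, 29, 35, 15, 36, 9]
Tree (level-order array): [18, 15, 48, 9, None, 29, None, None, None, None, 35, None, 36]
In a BST, the LCA of p=18, q=29 is the first node v on the
root-to-leaf path with p <= v <= q (go left if both < v, right if both > v).
Walk from root:
  at 18: 18 <= 18 <= 29, this is the LCA
LCA = 18


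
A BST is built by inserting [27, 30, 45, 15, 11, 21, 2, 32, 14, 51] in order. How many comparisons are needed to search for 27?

Search path for 27: 27
Found: True
Comparisons: 1


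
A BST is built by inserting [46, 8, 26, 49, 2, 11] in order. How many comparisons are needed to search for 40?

Search path for 40: 46 -> 8 -> 26
Found: False
Comparisons: 3


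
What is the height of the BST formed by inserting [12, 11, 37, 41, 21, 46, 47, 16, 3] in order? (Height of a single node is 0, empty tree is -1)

Insertion order: [12, 11, 37, 41, 21, 46, 47, 16, 3]
Tree (level-order array): [12, 11, 37, 3, None, 21, 41, None, None, 16, None, None, 46, None, None, None, 47]
Compute height bottom-up (empty subtree = -1):
  height(3) = 1 + max(-1, -1) = 0
  height(11) = 1 + max(0, -1) = 1
  height(16) = 1 + max(-1, -1) = 0
  height(21) = 1 + max(0, -1) = 1
  height(47) = 1 + max(-1, -1) = 0
  height(46) = 1 + max(-1, 0) = 1
  height(41) = 1 + max(-1, 1) = 2
  height(37) = 1 + max(1, 2) = 3
  height(12) = 1 + max(1, 3) = 4
Height = 4


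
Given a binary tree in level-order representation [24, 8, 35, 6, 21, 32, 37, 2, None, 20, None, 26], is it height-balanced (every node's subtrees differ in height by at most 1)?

Tree (level-order array): [24, 8, 35, 6, 21, 32, 37, 2, None, 20, None, 26]
Definition: a tree is height-balanced if, at every node, |h(left) - h(right)| <= 1 (empty subtree has height -1).
Bottom-up per-node check:
  node 2: h_left=-1, h_right=-1, diff=0 [OK], height=0
  node 6: h_left=0, h_right=-1, diff=1 [OK], height=1
  node 20: h_left=-1, h_right=-1, diff=0 [OK], height=0
  node 21: h_left=0, h_right=-1, diff=1 [OK], height=1
  node 8: h_left=1, h_right=1, diff=0 [OK], height=2
  node 26: h_left=-1, h_right=-1, diff=0 [OK], height=0
  node 32: h_left=0, h_right=-1, diff=1 [OK], height=1
  node 37: h_left=-1, h_right=-1, diff=0 [OK], height=0
  node 35: h_left=1, h_right=0, diff=1 [OK], height=2
  node 24: h_left=2, h_right=2, diff=0 [OK], height=3
All nodes satisfy the balance condition.
Result: Balanced


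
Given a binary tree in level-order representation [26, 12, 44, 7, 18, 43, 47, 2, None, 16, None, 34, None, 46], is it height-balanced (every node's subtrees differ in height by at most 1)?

Tree (level-order array): [26, 12, 44, 7, 18, 43, 47, 2, None, 16, None, 34, None, 46]
Definition: a tree is height-balanced if, at every node, |h(left) - h(right)| <= 1 (empty subtree has height -1).
Bottom-up per-node check:
  node 2: h_left=-1, h_right=-1, diff=0 [OK], height=0
  node 7: h_left=0, h_right=-1, diff=1 [OK], height=1
  node 16: h_left=-1, h_right=-1, diff=0 [OK], height=0
  node 18: h_left=0, h_right=-1, diff=1 [OK], height=1
  node 12: h_left=1, h_right=1, diff=0 [OK], height=2
  node 34: h_left=-1, h_right=-1, diff=0 [OK], height=0
  node 43: h_left=0, h_right=-1, diff=1 [OK], height=1
  node 46: h_left=-1, h_right=-1, diff=0 [OK], height=0
  node 47: h_left=0, h_right=-1, diff=1 [OK], height=1
  node 44: h_left=1, h_right=1, diff=0 [OK], height=2
  node 26: h_left=2, h_right=2, diff=0 [OK], height=3
All nodes satisfy the balance condition.
Result: Balanced


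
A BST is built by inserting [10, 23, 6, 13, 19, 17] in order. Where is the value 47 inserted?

Starting tree (level order): [10, 6, 23, None, None, 13, None, None, 19, 17]
Insertion path: 10 -> 23
Result: insert 47 as right child of 23
Final tree (level order): [10, 6, 23, None, None, 13, 47, None, 19, None, None, 17]


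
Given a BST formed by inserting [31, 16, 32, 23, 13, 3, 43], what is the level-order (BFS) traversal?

Tree insertion order: [31, 16, 32, 23, 13, 3, 43]
Tree (level-order array): [31, 16, 32, 13, 23, None, 43, 3]
BFS from the root, enqueuing left then right child of each popped node:
  queue [31] -> pop 31, enqueue [16, 32], visited so far: [31]
  queue [16, 32] -> pop 16, enqueue [13, 23], visited so far: [31, 16]
  queue [32, 13, 23] -> pop 32, enqueue [43], visited so far: [31, 16, 32]
  queue [13, 23, 43] -> pop 13, enqueue [3], visited so far: [31, 16, 32, 13]
  queue [23, 43, 3] -> pop 23, enqueue [none], visited so far: [31, 16, 32, 13, 23]
  queue [43, 3] -> pop 43, enqueue [none], visited so far: [31, 16, 32, 13, 23, 43]
  queue [3] -> pop 3, enqueue [none], visited so far: [31, 16, 32, 13, 23, 43, 3]
Result: [31, 16, 32, 13, 23, 43, 3]


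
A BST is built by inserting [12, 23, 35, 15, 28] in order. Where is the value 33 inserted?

Starting tree (level order): [12, None, 23, 15, 35, None, None, 28]
Insertion path: 12 -> 23 -> 35 -> 28
Result: insert 33 as right child of 28
Final tree (level order): [12, None, 23, 15, 35, None, None, 28, None, None, 33]


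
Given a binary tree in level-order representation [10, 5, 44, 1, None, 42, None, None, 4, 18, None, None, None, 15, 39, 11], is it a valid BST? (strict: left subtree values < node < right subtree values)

Level-order array: [10, 5, 44, 1, None, 42, None, None, 4, 18, None, None, None, 15, 39, 11]
Validate using subtree bounds (lo, hi): at each node, require lo < value < hi,
then recurse left with hi=value and right with lo=value.
Preorder trace (stopping at first violation):
  at node 10 with bounds (-inf, +inf): OK
  at node 5 with bounds (-inf, 10): OK
  at node 1 with bounds (-inf, 5): OK
  at node 4 with bounds (1, 5): OK
  at node 44 with bounds (10, +inf): OK
  at node 42 with bounds (10, 44): OK
  at node 18 with bounds (10, 42): OK
  at node 15 with bounds (10, 18): OK
  at node 11 with bounds (10, 15): OK
  at node 39 with bounds (18, 42): OK
No violation found at any node.
Result: Valid BST


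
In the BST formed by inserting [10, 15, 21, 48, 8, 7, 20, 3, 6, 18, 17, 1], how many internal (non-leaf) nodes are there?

Tree built from: [10, 15, 21, 48, 8, 7, 20, 3, 6, 18, 17, 1]
Tree (level-order array): [10, 8, 15, 7, None, None, 21, 3, None, 20, 48, 1, 6, 18, None, None, None, None, None, None, None, 17]
Rule: An internal node has at least one child.
Per-node child counts:
  node 10: 2 child(ren)
  node 8: 1 child(ren)
  node 7: 1 child(ren)
  node 3: 2 child(ren)
  node 1: 0 child(ren)
  node 6: 0 child(ren)
  node 15: 1 child(ren)
  node 21: 2 child(ren)
  node 20: 1 child(ren)
  node 18: 1 child(ren)
  node 17: 0 child(ren)
  node 48: 0 child(ren)
Matching nodes: [10, 8, 7, 3, 15, 21, 20, 18]
Count of internal (non-leaf) nodes: 8


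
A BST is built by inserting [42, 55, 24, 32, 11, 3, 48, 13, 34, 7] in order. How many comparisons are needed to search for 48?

Search path for 48: 42 -> 55 -> 48
Found: True
Comparisons: 3


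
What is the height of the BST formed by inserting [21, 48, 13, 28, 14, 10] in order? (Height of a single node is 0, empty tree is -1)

Insertion order: [21, 48, 13, 28, 14, 10]
Tree (level-order array): [21, 13, 48, 10, 14, 28]
Compute height bottom-up (empty subtree = -1):
  height(10) = 1 + max(-1, -1) = 0
  height(14) = 1 + max(-1, -1) = 0
  height(13) = 1 + max(0, 0) = 1
  height(28) = 1 + max(-1, -1) = 0
  height(48) = 1 + max(0, -1) = 1
  height(21) = 1 + max(1, 1) = 2
Height = 2


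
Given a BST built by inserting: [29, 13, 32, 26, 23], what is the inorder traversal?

Tree insertion order: [29, 13, 32, 26, 23]
Tree (level-order array): [29, 13, 32, None, 26, None, None, 23]
Inorder traversal: [13, 23, 26, 29, 32]


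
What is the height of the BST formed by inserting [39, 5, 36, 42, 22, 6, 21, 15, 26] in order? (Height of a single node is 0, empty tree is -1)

Insertion order: [39, 5, 36, 42, 22, 6, 21, 15, 26]
Tree (level-order array): [39, 5, 42, None, 36, None, None, 22, None, 6, 26, None, 21, None, None, 15]
Compute height bottom-up (empty subtree = -1):
  height(15) = 1 + max(-1, -1) = 0
  height(21) = 1 + max(0, -1) = 1
  height(6) = 1 + max(-1, 1) = 2
  height(26) = 1 + max(-1, -1) = 0
  height(22) = 1 + max(2, 0) = 3
  height(36) = 1 + max(3, -1) = 4
  height(5) = 1 + max(-1, 4) = 5
  height(42) = 1 + max(-1, -1) = 0
  height(39) = 1 + max(5, 0) = 6
Height = 6


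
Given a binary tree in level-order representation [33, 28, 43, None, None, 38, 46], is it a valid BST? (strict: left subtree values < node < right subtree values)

Level-order array: [33, 28, 43, None, None, 38, 46]
Validate using subtree bounds (lo, hi): at each node, require lo < value < hi,
then recurse left with hi=value and right with lo=value.
Preorder trace (stopping at first violation):
  at node 33 with bounds (-inf, +inf): OK
  at node 28 with bounds (-inf, 33): OK
  at node 43 with bounds (33, +inf): OK
  at node 38 with bounds (33, 43): OK
  at node 46 with bounds (43, +inf): OK
No violation found at any node.
Result: Valid BST


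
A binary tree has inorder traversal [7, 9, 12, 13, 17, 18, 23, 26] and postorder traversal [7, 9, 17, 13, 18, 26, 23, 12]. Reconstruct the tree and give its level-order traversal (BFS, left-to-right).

Inorder:   [7, 9, 12, 13, 17, 18, 23, 26]
Postorder: [7, 9, 17, 13, 18, 26, 23, 12]
Algorithm: postorder visits root last, so walk postorder right-to-left;
each value is the root of the current inorder slice — split it at that
value, recurse on the right subtree first, then the left.
Recursive splits:
  root=12; inorder splits into left=[7, 9], right=[13, 17, 18, 23, 26]
  root=23; inorder splits into left=[13, 17, 18], right=[26]
  root=26; inorder splits into left=[], right=[]
  root=18; inorder splits into left=[13, 17], right=[]
  root=13; inorder splits into left=[], right=[17]
  root=17; inorder splits into left=[], right=[]
  root=9; inorder splits into left=[7], right=[]
  root=7; inorder splits into left=[], right=[]
Reconstructed level-order: [12, 9, 23, 7, 18, 26, 13, 17]


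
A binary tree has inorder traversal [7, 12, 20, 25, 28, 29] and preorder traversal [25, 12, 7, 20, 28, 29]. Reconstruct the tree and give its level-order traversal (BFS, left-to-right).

Inorder:  [7, 12, 20, 25, 28, 29]
Preorder: [25, 12, 7, 20, 28, 29]
Algorithm: preorder visits root first, so consume preorder in order;
for each root, split the current inorder slice at that value into
left-subtree inorder and right-subtree inorder, then recurse.
Recursive splits:
  root=25; inorder splits into left=[7, 12, 20], right=[28, 29]
  root=12; inorder splits into left=[7], right=[20]
  root=7; inorder splits into left=[], right=[]
  root=20; inorder splits into left=[], right=[]
  root=28; inorder splits into left=[], right=[29]
  root=29; inorder splits into left=[], right=[]
Reconstructed level-order: [25, 12, 28, 7, 20, 29]


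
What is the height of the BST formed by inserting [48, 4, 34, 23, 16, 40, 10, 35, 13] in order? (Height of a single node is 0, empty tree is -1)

Insertion order: [48, 4, 34, 23, 16, 40, 10, 35, 13]
Tree (level-order array): [48, 4, None, None, 34, 23, 40, 16, None, 35, None, 10, None, None, None, None, 13]
Compute height bottom-up (empty subtree = -1):
  height(13) = 1 + max(-1, -1) = 0
  height(10) = 1 + max(-1, 0) = 1
  height(16) = 1 + max(1, -1) = 2
  height(23) = 1 + max(2, -1) = 3
  height(35) = 1 + max(-1, -1) = 0
  height(40) = 1 + max(0, -1) = 1
  height(34) = 1 + max(3, 1) = 4
  height(4) = 1 + max(-1, 4) = 5
  height(48) = 1 + max(5, -1) = 6
Height = 6


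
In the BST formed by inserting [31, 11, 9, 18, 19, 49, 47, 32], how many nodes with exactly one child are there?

Tree built from: [31, 11, 9, 18, 19, 49, 47, 32]
Tree (level-order array): [31, 11, 49, 9, 18, 47, None, None, None, None, 19, 32]
Rule: These are nodes with exactly 1 non-null child.
Per-node child counts:
  node 31: 2 child(ren)
  node 11: 2 child(ren)
  node 9: 0 child(ren)
  node 18: 1 child(ren)
  node 19: 0 child(ren)
  node 49: 1 child(ren)
  node 47: 1 child(ren)
  node 32: 0 child(ren)
Matching nodes: [18, 49, 47]
Count of nodes with exactly one child: 3


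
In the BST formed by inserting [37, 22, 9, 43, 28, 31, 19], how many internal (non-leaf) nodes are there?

Tree built from: [37, 22, 9, 43, 28, 31, 19]
Tree (level-order array): [37, 22, 43, 9, 28, None, None, None, 19, None, 31]
Rule: An internal node has at least one child.
Per-node child counts:
  node 37: 2 child(ren)
  node 22: 2 child(ren)
  node 9: 1 child(ren)
  node 19: 0 child(ren)
  node 28: 1 child(ren)
  node 31: 0 child(ren)
  node 43: 0 child(ren)
Matching nodes: [37, 22, 9, 28]
Count of internal (non-leaf) nodes: 4


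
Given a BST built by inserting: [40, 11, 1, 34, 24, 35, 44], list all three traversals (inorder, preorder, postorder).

Tree insertion order: [40, 11, 1, 34, 24, 35, 44]
Tree (level-order array): [40, 11, 44, 1, 34, None, None, None, None, 24, 35]
Inorder (L, root, R): [1, 11, 24, 34, 35, 40, 44]
Preorder (root, L, R): [40, 11, 1, 34, 24, 35, 44]
Postorder (L, R, root): [1, 24, 35, 34, 11, 44, 40]


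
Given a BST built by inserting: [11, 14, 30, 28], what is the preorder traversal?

Tree insertion order: [11, 14, 30, 28]
Tree (level-order array): [11, None, 14, None, 30, 28]
Preorder traversal: [11, 14, 30, 28]


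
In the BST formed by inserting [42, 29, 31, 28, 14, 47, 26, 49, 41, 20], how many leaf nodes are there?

Tree built from: [42, 29, 31, 28, 14, 47, 26, 49, 41, 20]
Tree (level-order array): [42, 29, 47, 28, 31, None, 49, 14, None, None, 41, None, None, None, 26, None, None, 20]
Rule: A leaf has 0 children.
Per-node child counts:
  node 42: 2 child(ren)
  node 29: 2 child(ren)
  node 28: 1 child(ren)
  node 14: 1 child(ren)
  node 26: 1 child(ren)
  node 20: 0 child(ren)
  node 31: 1 child(ren)
  node 41: 0 child(ren)
  node 47: 1 child(ren)
  node 49: 0 child(ren)
Matching nodes: [20, 41, 49]
Count of leaf nodes: 3


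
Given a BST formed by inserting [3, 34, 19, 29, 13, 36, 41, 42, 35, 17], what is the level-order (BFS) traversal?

Tree insertion order: [3, 34, 19, 29, 13, 36, 41, 42, 35, 17]
Tree (level-order array): [3, None, 34, 19, 36, 13, 29, 35, 41, None, 17, None, None, None, None, None, 42]
BFS from the root, enqueuing left then right child of each popped node:
  queue [3] -> pop 3, enqueue [34], visited so far: [3]
  queue [34] -> pop 34, enqueue [19, 36], visited so far: [3, 34]
  queue [19, 36] -> pop 19, enqueue [13, 29], visited so far: [3, 34, 19]
  queue [36, 13, 29] -> pop 36, enqueue [35, 41], visited so far: [3, 34, 19, 36]
  queue [13, 29, 35, 41] -> pop 13, enqueue [17], visited so far: [3, 34, 19, 36, 13]
  queue [29, 35, 41, 17] -> pop 29, enqueue [none], visited so far: [3, 34, 19, 36, 13, 29]
  queue [35, 41, 17] -> pop 35, enqueue [none], visited so far: [3, 34, 19, 36, 13, 29, 35]
  queue [41, 17] -> pop 41, enqueue [42], visited so far: [3, 34, 19, 36, 13, 29, 35, 41]
  queue [17, 42] -> pop 17, enqueue [none], visited so far: [3, 34, 19, 36, 13, 29, 35, 41, 17]
  queue [42] -> pop 42, enqueue [none], visited so far: [3, 34, 19, 36, 13, 29, 35, 41, 17, 42]
Result: [3, 34, 19, 36, 13, 29, 35, 41, 17, 42]


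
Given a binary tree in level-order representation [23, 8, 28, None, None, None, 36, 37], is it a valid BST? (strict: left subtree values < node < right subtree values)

Level-order array: [23, 8, 28, None, None, None, 36, 37]
Validate using subtree bounds (lo, hi): at each node, require lo < value < hi,
then recurse left with hi=value and right with lo=value.
Preorder trace (stopping at first violation):
  at node 23 with bounds (-inf, +inf): OK
  at node 8 with bounds (-inf, 23): OK
  at node 28 with bounds (23, +inf): OK
  at node 36 with bounds (28, +inf): OK
  at node 37 with bounds (28, 36): VIOLATION
Node 37 violates its bound: not (28 < 37 < 36).
Result: Not a valid BST


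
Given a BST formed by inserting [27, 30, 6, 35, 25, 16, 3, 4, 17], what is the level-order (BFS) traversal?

Tree insertion order: [27, 30, 6, 35, 25, 16, 3, 4, 17]
Tree (level-order array): [27, 6, 30, 3, 25, None, 35, None, 4, 16, None, None, None, None, None, None, 17]
BFS from the root, enqueuing left then right child of each popped node:
  queue [27] -> pop 27, enqueue [6, 30], visited so far: [27]
  queue [6, 30] -> pop 6, enqueue [3, 25], visited so far: [27, 6]
  queue [30, 3, 25] -> pop 30, enqueue [35], visited so far: [27, 6, 30]
  queue [3, 25, 35] -> pop 3, enqueue [4], visited so far: [27, 6, 30, 3]
  queue [25, 35, 4] -> pop 25, enqueue [16], visited so far: [27, 6, 30, 3, 25]
  queue [35, 4, 16] -> pop 35, enqueue [none], visited so far: [27, 6, 30, 3, 25, 35]
  queue [4, 16] -> pop 4, enqueue [none], visited so far: [27, 6, 30, 3, 25, 35, 4]
  queue [16] -> pop 16, enqueue [17], visited so far: [27, 6, 30, 3, 25, 35, 4, 16]
  queue [17] -> pop 17, enqueue [none], visited so far: [27, 6, 30, 3, 25, 35, 4, 16, 17]
Result: [27, 6, 30, 3, 25, 35, 4, 16, 17]


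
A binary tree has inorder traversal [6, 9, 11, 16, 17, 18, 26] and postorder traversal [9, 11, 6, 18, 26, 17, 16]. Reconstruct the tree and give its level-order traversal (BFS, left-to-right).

Inorder:   [6, 9, 11, 16, 17, 18, 26]
Postorder: [9, 11, 6, 18, 26, 17, 16]
Algorithm: postorder visits root last, so walk postorder right-to-left;
each value is the root of the current inorder slice — split it at that
value, recurse on the right subtree first, then the left.
Recursive splits:
  root=16; inorder splits into left=[6, 9, 11], right=[17, 18, 26]
  root=17; inorder splits into left=[], right=[18, 26]
  root=26; inorder splits into left=[18], right=[]
  root=18; inorder splits into left=[], right=[]
  root=6; inorder splits into left=[], right=[9, 11]
  root=11; inorder splits into left=[9], right=[]
  root=9; inorder splits into left=[], right=[]
Reconstructed level-order: [16, 6, 17, 11, 26, 9, 18]


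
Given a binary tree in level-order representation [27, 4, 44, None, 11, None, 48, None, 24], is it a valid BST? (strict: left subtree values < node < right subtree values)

Level-order array: [27, 4, 44, None, 11, None, 48, None, 24]
Validate using subtree bounds (lo, hi): at each node, require lo < value < hi,
then recurse left with hi=value and right with lo=value.
Preorder trace (stopping at first violation):
  at node 27 with bounds (-inf, +inf): OK
  at node 4 with bounds (-inf, 27): OK
  at node 11 with bounds (4, 27): OK
  at node 24 with bounds (11, 27): OK
  at node 44 with bounds (27, +inf): OK
  at node 48 with bounds (44, +inf): OK
No violation found at any node.
Result: Valid BST


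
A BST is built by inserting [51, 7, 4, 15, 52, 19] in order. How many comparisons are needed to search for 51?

Search path for 51: 51
Found: True
Comparisons: 1


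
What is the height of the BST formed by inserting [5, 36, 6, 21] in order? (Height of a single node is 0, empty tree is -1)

Insertion order: [5, 36, 6, 21]
Tree (level-order array): [5, None, 36, 6, None, None, 21]
Compute height bottom-up (empty subtree = -1):
  height(21) = 1 + max(-1, -1) = 0
  height(6) = 1 + max(-1, 0) = 1
  height(36) = 1 + max(1, -1) = 2
  height(5) = 1 + max(-1, 2) = 3
Height = 3


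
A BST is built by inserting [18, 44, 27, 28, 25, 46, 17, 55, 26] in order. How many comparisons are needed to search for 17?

Search path for 17: 18 -> 17
Found: True
Comparisons: 2


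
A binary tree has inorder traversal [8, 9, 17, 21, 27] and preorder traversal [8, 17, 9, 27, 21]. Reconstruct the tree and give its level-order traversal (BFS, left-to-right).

Inorder:  [8, 9, 17, 21, 27]
Preorder: [8, 17, 9, 27, 21]
Algorithm: preorder visits root first, so consume preorder in order;
for each root, split the current inorder slice at that value into
left-subtree inorder and right-subtree inorder, then recurse.
Recursive splits:
  root=8; inorder splits into left=[], right=[9, 17, 21, 27]
  root=17; inorder splits into left=[9], right=[21, 27]
  root=9; inorder splits into left=[], right=[]
  root=27; inorder splits into left=[21], right=[]
  root=21; inorder splits into left=[], right=[]
Reconstructed level-order: [8, 17, 9, 27, 21]


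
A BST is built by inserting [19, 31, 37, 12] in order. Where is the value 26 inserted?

Starting tree (level order): [19, 12, 31, None, None, None, 37]
Insertion path: 19 -> 31
Result: insert 26 as left child of 31
Final tree (level order): [19, 12, 31, None, None, 26, 37]


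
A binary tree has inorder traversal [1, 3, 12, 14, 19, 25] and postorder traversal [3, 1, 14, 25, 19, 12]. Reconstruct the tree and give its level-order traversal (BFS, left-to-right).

Inorder:   [1, 3, 12, 14, 19, 25]
Postorder: [3, 1, 14, 25, 19, 12]
Algorithm: postorder visits root last, so walk postorder right-to-left;
each value is the root of the current inorder slice — split it at that
value, recurse on the right subtree first, then the left.
Recursive splits:
  root=12; inorder splits into left=[1, 3], right=[14, 19, 25]
  root=19; inorder splits into left=[14], right=[25]
  root=25; inorder splits into left=[], right=[]
  root=14; inorder splits into left=[], right=[]
  root=1; inorder splits into left=[], right=[3]
  root=3; inorder splits into left=[], right=[]
Reconstructed level-order: [12, 1, 19, 3, 14, 25]


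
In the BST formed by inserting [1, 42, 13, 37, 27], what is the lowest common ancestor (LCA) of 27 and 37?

Tree insertion order: [1, 42, 13, 37, 27]
Tree (level-order array): [1, None, 42, 13, None, None, 37, 27]
In a BST, the LCA of p=27, q=37 is the first node v on the
root-to-leaf path with p <= v <= q (go left if both < v, right if both > v).
Walk from root:
  at 1: both 27 and 37 > 1, go right
  at 42: both 27 and 37 < 42, go left
  at 13: both 27 and 37 > 13, go right
  at 37: 27 <= 37 <= 37, this is the LCA
LCA = 37


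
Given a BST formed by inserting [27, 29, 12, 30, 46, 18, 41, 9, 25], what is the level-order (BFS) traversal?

Tree insertion order: [27, 29, 12, 30, 46, 18, 41, 9, 25]
Tree (level-order array): [27, 12, 29, 9, 18, None, 30, None, None, None, 25, None, 46, None, None, 41]
BFS from the root, enqueuing left then right child of each popped node:
  queue [27] -> pop 27, enqueue [12, 29], visited so far: [27]
  queue [12, 29] -> pop 12, enqueue [9, 18], visited so far: [27, 12]
  queue [29, 9, 18] -> pop 29, enqueue [30], visited so far: [27, 12, 29]
  queue [9, 18, 30] -> pop 9, enqueue [none], visited so far: [27, 12, 29, 9]
  queue [18, 30] -> pop 18, enqueue [25], visited so far: [27, 12, 29, 9, 18]
  queue [30, 25] -> pop 30, enqueue [46], visited so far: [27, 12, 29, 9, 18, 30]
  queue [25, 46] -> pop 25, enqueue [none], visited so far: [27, 12, 29, 9, 18, 30, 25]
  queue [46] -> pop 46, enqueue [41], visited so far: [27, 12, 29, 9, 18, 30, 25, 46]
  queue [41] -> pop 41, enqueue [none], visited so far: [27, 12, 29, 9, 18, 30, 25, 46, 41]
Result: [27, 12, 29, 9, 18, 30, 25, 46, 41]


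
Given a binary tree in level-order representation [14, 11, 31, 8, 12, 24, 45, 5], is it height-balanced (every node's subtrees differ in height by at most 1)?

Tree (level-order array): [14, 11, 31, 8, 12, 24, 45, 5]
Definition: a tree is height-balanced if, at every node, |h(left) - h(right)| <= 1 (empty subtree has height -1).
Bottom-up per-node check:
  node 5: h_left=-1, h_right=-1, diff=0 [OK], height=0
  node 8: h_left=0, h_right=-1, diff=1 [OK], height=1
  node 12: h_left=-1, h_right=-1, diff=0 [OK], height=0
  node 11: h_left=1, h_right=0, diff=1 [OK], height=2
  node 24: h_left=-1, h_right=-1, diff=0 [OK], height=0
  node 45: h_left=-1, h_right=-1, diff=0 [OK], height=0
  node 31: h_left=0, h_right=0, diff=0 [OK], height=1
  node 14: h_left=2, h_right=1, diff=1 [OK], height=3
All nodes satisfy the balance condition.
Result: Balanced


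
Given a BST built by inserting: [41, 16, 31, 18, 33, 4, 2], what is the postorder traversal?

Tree insertion order: [41, 16, 31, 18, 33, 4, 2]
Tree (level-order array): [41, 16, None, 4, 31, 2, None, 18, 33]
Postorder traversal: [2, 4, 18, 33, 31, 16, 41]


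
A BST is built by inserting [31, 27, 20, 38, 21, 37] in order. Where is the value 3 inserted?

Starting tree (level order): [31, 27, 38, 20, None, 37, None, None, 21]
Insertion path: 31 -> 27 -> 20
Result: insert 3 as left child of 20
Final tree (level order): [31, 27, 38, 20, None, 37, None, 3, 21]


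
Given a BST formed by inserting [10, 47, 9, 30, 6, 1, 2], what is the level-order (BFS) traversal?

Tree insertion order: [10, 47, 9, 30, 6, 1, 2]
Tree (level-order array): [10, 9, 47, 6, None, 30, None, 1, None, None, None, None, 2]
BFS from the root, enqueuing left then right child of each popped node:
  queue [10] -> pop 10, enqueue [9, 47], visited so far: [10]
  queue [9, 47] -> pop 9, enqueue [6], visited so far: [10, 9]
  queue [47, 6] -> pop 47, enqueue [30], visited so far: [10, 9, 47]
  queue [6, 30] -> pop 6, enqueue [1], visited so far: [10, 9, 47, 6]
  queue [30, 1] -> pop 30, enqueue [none], visited so far: [10, 9, 47, 6, 30]
  queue [1] -> pop 1, enqueue [2], visited so far: [10, 9, 47, 6, 30, 1]
  queue [2] -> pop 2, enqueue [none], visited so far: [10, 9, 47, 6, 30, 1, 2]
Result: [10, 9, 47, 6, 30, 1, 2]


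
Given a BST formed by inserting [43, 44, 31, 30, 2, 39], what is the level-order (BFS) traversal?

Tree insertion order: [43, 44, 31, 30, 2, 39]
Tree (level-order array): [43, 31, 44, 30, 39, None, None, 2]
BFS from the root, enqueuing left then right child of each popped node:
  queue [43] -> pop 43, enqueue [31, 44], visited so far: [43]
  queue [31, 44] -> pop 31, enqueue [30, 39], visited so far: [43, 31]
  queue [44, 30, 39] -> pop 44, enqueue [none], visited so far: [43, 31, 44]
  queue [30, 39] -> pop 30, enqueue [2], visited so far: [43, 31, 44, 30]
  queue [39, 2] -> pop 39, enqueue [none], visited so far: [43, 31, 44, 30, 39]
  queue [2] -> pop 2, enqueue [none], visited so far: [43, 31, 44, 30, 39, 2]
Result: [43, 31, 44, 30, 39, 2]


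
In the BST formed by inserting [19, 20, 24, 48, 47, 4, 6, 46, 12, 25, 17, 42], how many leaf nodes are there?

Tree built from: [19, 20, 24, 48, 47, 4, 6, 46, 12, 25, 17, 42]
Tree (level-order array): [19, 4, 20, None, 6, None, 24, None, 12, None, 48, None, 17, 47, None, None, None, 46, None, 25, None, None, 42]
Rule: A leaf has 0 children.
Per-node child counts:
  node 19: 2 child(ren)
  node 4: 1 child(ren)
  node 6: 1 child(ren)
  node 12: 1 child(ren)
  node 17: 0 child(ren)
  node 20: 1 child(ren)
  node 24: 1 child(ren)
  node 48: 1 child(ren)
  node 47: 1 child(ren)
  node 46: 1 child(ren)
  node 25: 1 child(ren)
  node 42: 0 child(ren)
Matching nodes: [17, 42]
Count of leaf nodes: 2


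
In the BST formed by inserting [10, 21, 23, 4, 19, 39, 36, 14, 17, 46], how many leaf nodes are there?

Tree built from: [10, 21, 23, 4, 19, 39, 36, 14, 17, 46]
Tree (level-order array): [10, 4, 21, None, None, 19, 23, 14, None, None, 39, None, 17, 36, 46]
Rule: A leaf has 0 children.
Per-node child counts:
  node 10: 2 child(ren)
  node 4: 0 child(ren)
  node 21: 2 child(ren)
  node 19: 1 child(ren)
  node 14: 1 child(ren)
  node 17: 0 child(ren)
  node 23: 1 child(ren)
  node 39: 2 child(ren)
  node 36: 0 child(ren)
  node 46: 0 child(ren)
Matching nodes: [4, 17, 36, 46]
Count of leaf nodes: 4


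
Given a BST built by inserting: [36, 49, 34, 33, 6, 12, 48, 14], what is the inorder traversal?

Tree insertion order: [36, 49, 34, 33, 6, 12, 48, 14]
Tree (level-order array): [36, 34, 49, 33, None, 48, None, 6, None, None, None, None, 12, None, 14]
Inorder traversal: [6, 12, 14, 33, 34, 36, 48, 49]


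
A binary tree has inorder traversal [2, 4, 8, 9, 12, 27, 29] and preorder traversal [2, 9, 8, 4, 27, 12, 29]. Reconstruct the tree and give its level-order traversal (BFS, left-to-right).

Inorder:  [2, 4, 8, 9, 12, 27, 29]
Preorder: [2, 9, 8, 4, 27, 12, 29]
Algorithm: preorder visits root first, so consume preorder in order;
for each root, split the current inorder slice at that value into
left-subtree inorder and right-subtree inorder, then recurse.
Recursive splits:
  root=2; inorder splits into left=[], right=[4, 8, 9, 12, 27, 29]
  root=9; inorder splits into left=[4, 8], right=[12, 27, 29]
  root=8; inorder splits into left=[4], right=[]
  root=4; inorder splits into left=[], right=[]
  root=27; inorder splits into left=[12], right=[29]
  root=12; inorder splits into left=[], right=[]
  root=29; inorder splits into left=[], right=[]
Reconstructed level-order: [2, 9, 8, 27, 4, 12, 29]
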